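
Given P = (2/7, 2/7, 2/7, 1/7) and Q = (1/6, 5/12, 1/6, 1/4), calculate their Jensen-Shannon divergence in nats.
0.0294 nats

Jensen-Shannon divergence is:
JSD(P||Q) = 0.5 × D_KL(P||M) + 0.5 × D_KL(Q||M)
where M = 0.5 × (P + Q) is the mixture distribution.

M = 0.5 × (2/7, 2/7, 2/7, 1/7) + 0.5 × (1/6, 5/12, 1/6, 1/4) = (0.22619, 0.35119, 0.22619, 0.196429)

D_KL(P||M) = 0.0290 nats
D_KL(Q||M) = 0.0297 nats

JSD(P||Q) = 0.5 × 0.0290 + 0.5 × 0.0297 = 0.0294 nats

Unlike KL divergence, JSD is symmetric and bounded: 0 ≤ JSD ≤ log(2).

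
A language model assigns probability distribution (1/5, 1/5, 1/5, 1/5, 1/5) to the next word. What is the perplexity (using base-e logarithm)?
5.0000

Perplexity is e^H (or exp(H) for natural log).

First, H = -Σ p log p = 1.6094 nats
Perplexity = e^1.6094 = 5.0000

Interpretation: The model's uncertainty is equivalent to choosing uniformly among 5.0 options.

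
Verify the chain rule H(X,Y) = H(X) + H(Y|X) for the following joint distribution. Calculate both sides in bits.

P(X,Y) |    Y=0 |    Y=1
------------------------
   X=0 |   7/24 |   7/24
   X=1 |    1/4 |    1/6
H(X,Y) = 1.9678, H(X) = 0.9799, H(Y|X) = 0.9879 (all in bits)

Chain rule: H(X,Y) = H(X) + H(Y|X)

Left side — joint entropy directly:
H(X,Y) = -Σ p(x,y) log p(x,y) = 1.9678 bits

Right side — compute H(Y|X) from the conditional distributions:
P(X) = (7/12, 5/12), so H(X) = 0.9799 bits
H(Y|X) = Σ_x P(X=x) · H(Y|X=x):
  P(Y|X=0) = (1/2, 1/2), H(Y|X=0) = 1.0000, weight P(X=0) = 7/12
  P(Y|X=1) = (3/5, 2/5), H(Y|X=1) = 0.9710, weight P(X=1) = 5/12
H(Y|X) = 0.9879 bits

H(X) + H(Y|X) = 0.9799 + 0.9879 = 1.9678 bits

Both sides equal 1.9678 bits. ✓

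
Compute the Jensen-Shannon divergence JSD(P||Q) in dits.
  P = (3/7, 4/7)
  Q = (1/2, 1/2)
0.0011 dits

Jensen-Shannon divergence is:
JSD(P||Q) = 0.5 × D_KL(P||M) + 0.5 × D_KL(Q||M)
where M = 0.5 × (P + Q) is the mixture distribution.

M = 0.5 × (3/7, 4/7) + 0.5 × (1/2, 1/2) = (13/28, 15/28)

D_KL(P||M) = 0.0011 dits
D_KL(Q||M) = 0.0011 dits

JSD(P||Q) = 0.5 × 0.0011 + 0.5 × 0.0011 = 0.0011 dits

Unlike KL divergence, JSD is symmetric and bounded: 0 ≤ JSD ≤ log(2).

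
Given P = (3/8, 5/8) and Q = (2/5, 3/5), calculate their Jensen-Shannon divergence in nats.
0.0003 nats

Jensen-Shannon divergence is:
JSD(P||Q) = 0.5 × D_KL(P||M) + 0.5 × D_KL(Q||M)
where M = 0.5 × (P + Q) is the mixture distribution.

M = 0.5 × (3/8, 5/8) + 0.5 × (2/5, 3/5) = (0.3875, 0.6125)

D_KL(P||M) = 0.0003 nats
D_KL(Q||M) = 0.0003 nats

JSD(P||Q) = 0.5 × 0.0003 + 0.5 × 0.0003 = 0.0003 nats

Unlike KL divergence, JSD is symmetric and bounded: 0 ≤ JSD ≤ log(2).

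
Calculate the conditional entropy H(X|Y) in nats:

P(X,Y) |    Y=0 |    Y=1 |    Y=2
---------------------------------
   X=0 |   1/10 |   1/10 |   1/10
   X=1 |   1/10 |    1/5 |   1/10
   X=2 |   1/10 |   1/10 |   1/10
1.0751 nats

Using the chain rule: H(X|Y) = H(X,Y) - H(Y)

First, compute H(X,Y) = 2.1640 nats

Marginal P(Y) = (3/10, 2/5, 3/10)
H(Y) = 1.0889 nats

H(X|Y) = H(X,Y) - H(Y) = 2.1640 - 1.0889 = 1.0751 nats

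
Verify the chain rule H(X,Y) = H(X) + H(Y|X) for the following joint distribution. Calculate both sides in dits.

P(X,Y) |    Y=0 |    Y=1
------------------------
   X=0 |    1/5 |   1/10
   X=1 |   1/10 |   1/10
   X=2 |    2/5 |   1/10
H(X,Y) = 0.6990, H(X) = 0.4472, H(Y|X) = 0.2518 (all in dits)

Chain rule: H(X,Y) = H(X) + H(Y|X)

Left side — joint entropy directly:
H(X,Y) = -Σ p(x,y) log p(x,y) = 0.6990 dits

Right side — compute H(Y|X) from the conditional distributions:
P(X) = (3/10, 1/5, 1/2), so H(X) = 0.4472 dits
H(Y|X) = Σ_x P(X=x) · H(Y|X=x):
  P(Y|X=0) = (2/3, 1/3), H(Y|X=0) = 0.2764, weight P(X=0) = 3/10
  P(Y|X=1) = (1/2, 1/2), H(Y|X=1) = 0.3010, weight P(X=1) = 1/5
  P(Y|X=2) = (4/5, 1/5), H(Y|X=2) = 0.2173, weight P(X=2) = 1/2
H(Y|X) = 0.2518 dits

H(X) + H(Y|X) = 0.4472 + 0.2518 = 0.6990 dits

Both sides equal 0.6990 dits. ✓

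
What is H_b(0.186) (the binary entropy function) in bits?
0.6930 bits

The binary entropy function is:
H(p) = -p log(p) - (1-p) log(1-p)

H(0.186) = -0.186 × log_2(0.186) - 0.814 × log_2(0.814)
H(0.186) = 0.6930 bits

Note: Binary entropy is maximized at p=0.5 (H=1 bit) and minimized at p=0 or p=1 (H=0).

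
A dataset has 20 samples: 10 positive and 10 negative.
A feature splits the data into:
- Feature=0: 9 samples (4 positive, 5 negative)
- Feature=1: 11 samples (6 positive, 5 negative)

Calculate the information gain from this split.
0.0073 bits

Information Gain = H(Y) - H(Y|Feature)

Before split:
P(positive) = 10/20 = 0.5000
H(Y) = 1.0000 bits

After split:
Feature=0: H = 0.9911 bits (weight = 9/20)
Feature=1: H = 0.9940 bits (weight = 11/20)
H(Y|Feature) = (9/20)×0.9911 + (11/20)×0.9940 = 0.9927 bits

Information Gain = 1.0000 - 0.9927 = 0.0073 bits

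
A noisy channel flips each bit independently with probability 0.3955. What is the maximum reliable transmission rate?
0.0317 bits

For a binary symmetric channel (BSC) with error probability p:
Capacity C = 1 - H(p) bits per symbol

where H(p) = -p log₂(p) - (1-p) log₂(1-p) is the binary entropy function.

H(0.3955) = 0.9683 bits
C = 1 - 0.9683 = 0.0317 bits per symbol

This means we can reliably transmit up to 0.0317 bits of information per channel use.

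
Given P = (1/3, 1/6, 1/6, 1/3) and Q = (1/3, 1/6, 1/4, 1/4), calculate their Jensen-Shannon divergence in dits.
0.0031 dits

Jensen-Shannon divergence is:
JSD(P||Q) = 0.5 × D_KL(P||M) + 0.5 × D_KL(Q||M)
where M = 0.5 × (P + Q) is the mixture distribution.

M = 0.5 × (1/3, 1/6, 1/6, 1/3) + 0.5 × (1/3, 1/6, 1/4, 1/4) = (1/3, 1/6, 5/24, 7/24)

D_KL(P||M) = 0.0032 dits
D_KL(Q||M) = 0.0031 dits

JSD(P||Q) = 0.5 × 0.0032 + 0.5 × 0.0031 = 0.0031 dits

Unlike KL divergence, JSD is symmetric and bounded: 0 ≤ JSD ≤ log(2).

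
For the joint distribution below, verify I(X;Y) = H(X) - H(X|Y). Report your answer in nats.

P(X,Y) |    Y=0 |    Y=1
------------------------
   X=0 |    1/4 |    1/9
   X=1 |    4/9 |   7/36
I(X;Y) = 0.0000 nats

Mutual information has multiple equivalent forms:
- I(X;Y) = H(X) - H(X|Y)
- I(X;Y) = H(Y) - H(Y|X)
- I(X;Y) = H(X) + H(Y) - H(X,Y)

Computing all quantities:
H(X) = 0.6541, H(Y) = 0.6155, H(X,Y) = 1.2695
H(X|Y) = 0.6540, H(Y|X) = 0.6155

Verification:
H(X) - H(X|Y) = 0.6541 - 0.6540 = 0.0000
H(Y) - H(Y|X) = 0.6155 - 0.6155 = 0.0000
H(X) + H(Y) - H(X,Y) = 0.6541 + 0.6155 - 1.2695 = 0.0000

All forms give I(X;Y) = 0.0000 nats. ✓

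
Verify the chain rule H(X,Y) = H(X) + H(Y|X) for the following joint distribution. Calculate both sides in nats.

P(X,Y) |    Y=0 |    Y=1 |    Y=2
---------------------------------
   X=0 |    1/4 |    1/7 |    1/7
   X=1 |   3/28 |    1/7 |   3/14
H(X,Y) = 1.7499, H(X) = 0.6906, H(Y|X) = 1.0593 (all in nats)

Chain rule: H(X,Y) = H(X) + H(Y|X)

Left side — joint entropy directly:
H(X,Y) = -Σ p(x,y) log p(x,y) = 1.7499 nats

Right side — compute H(Y|X) from the conditional distributions:
P(X) = (15/28, 13/28), so H(X) = 0.6906 nats
H(Y|X) = Σ_x P(X=x) · H(Y|X=x):
  P(Y|X=0) = (7/15, 4/15, 4/15), H(Y|X=0) = 1.0606, weight P(X=0) = 15/28
  P(Y|X=1) = (3/13, 4/13, 6/13), H(Y|X=1) = 1.0579, weight P(X=1) = 13/28
H(Y|X) = 1.0593 nats

H(X) + H(Y|X) = 0.6906 + 1.0593 = 1.7499 nats

Both sides equal 1.7499 nats. ✓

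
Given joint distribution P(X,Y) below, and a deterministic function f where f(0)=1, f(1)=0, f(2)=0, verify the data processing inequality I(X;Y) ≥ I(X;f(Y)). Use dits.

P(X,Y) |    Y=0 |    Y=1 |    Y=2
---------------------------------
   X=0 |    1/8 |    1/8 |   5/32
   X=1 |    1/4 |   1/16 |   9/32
I(X;Y) = 0.0140, I(X;f(Y)) = 0.0029, inequality holds: 0.0140 ≥ 0.0029

Data Processing Inequality: For any Markov chain X → Y → Z, we have I(X;Y) ≥ I(X;Z).

Here Z = f(Y) is a deterministic function of Y, forming X → Y → Z.

Original I(X;Y) = 0.0140 dits

After applying f:
P(X,Z) where Z=f(Y):
- P(X,Z=0) = P(X,Y=1) + P(X,Y=2)
- P(X,Z=1) = P(X,Y=0)

I(X;Z) = I(X;f(Y)) = 0.0029 dits

Verification: 0.0140 ≥ 0.0029 ✓

Information cannot be created by processing; the function f can only lose information about X.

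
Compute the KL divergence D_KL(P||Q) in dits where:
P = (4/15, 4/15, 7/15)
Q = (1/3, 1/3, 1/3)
0.0165 dits

KL divergence: D_KL(P||Q) = Σ p(x) log(p(x)/q(x))

Computing term by term:
  x=0: 4/15 × log_10[(4/15)/(1/3)] = 4/15 × -0.0969 = -0.0258
  x=1: 4/15 × log_10[(4/15)/(1/3)] = 4/15 × -0.0969 = -0.0258
  x=2: 7/15 × log_10[(7/15)/(1/3)] = 7/15 × 0.1461 = 0.0682

D_KL(P||Q) = 0.0165 dits

Note: KL divergence is always non-negative and equals 0 iff P = Q.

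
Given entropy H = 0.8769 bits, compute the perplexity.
1.8364

Perplexity is 2^H (or exp(H) for natural log).

H = 0.8769 bits
Perplexity = 2^0.8769 = 1.8364

Interpretation: The model's uncertainty is equivalent to choosing uniformly among 1.8 options.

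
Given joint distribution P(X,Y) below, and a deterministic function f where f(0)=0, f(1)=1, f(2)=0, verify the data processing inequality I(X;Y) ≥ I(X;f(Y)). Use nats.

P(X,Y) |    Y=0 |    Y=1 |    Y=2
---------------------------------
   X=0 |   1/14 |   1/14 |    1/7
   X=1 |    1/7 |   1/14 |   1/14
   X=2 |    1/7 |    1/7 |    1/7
I(X;Y) = 0.0284, I(X;f(Y)) = 0.0041, inequality holds: 0.0284 ≥ 0.0041

Data Processing Inequality: For any Markov chain X → Y → Z, we have I(X;Y) ≥ I(X;Z).

Here Z = f(Y) is a deterministic function of Y, forming X → Y → Z.

Original I(X;Y) = 0.0284 nats

After applying f:
P(X,Z) where Z=f(Y):
- P(X,Z=0) = P(X,Y=0) + P(X,Y=2)
- P(X,Z=1) = P(X,Y=1)

I(X;Z) = I(X;f(Y)) = 0.0041 nats

Verification: 0.0284 ≥ 0.0041 ✓

Information cannot be created by processing; the function f can only lose information about X.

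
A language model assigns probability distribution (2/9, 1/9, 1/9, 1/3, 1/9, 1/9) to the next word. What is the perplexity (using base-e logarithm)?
5.3494

Perplexity is e^H (or exp(H) for natural log).

First, H = -Σ p log p = 1.6770 nats
Perplexity = e^1.6770 = 5.3494

Interpretation: The model's uncertainty is equivalent to choosing uniformly among 5.3 options.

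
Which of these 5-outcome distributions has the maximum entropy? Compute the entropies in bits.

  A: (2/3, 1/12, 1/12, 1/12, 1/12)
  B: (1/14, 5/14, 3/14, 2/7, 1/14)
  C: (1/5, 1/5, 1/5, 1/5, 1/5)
C

For a discrete distribution over n outcomes, entropy is maximized by the uniform distribution.

Computing entropies:
H(A) = 1.5850 bits
H(B) = 2.0670 bits
H(C) = 2.3219 bits

The uniform distribution (where all probabilities equal 1/5) achieves the maximum entropy of log_2(5) = 2.3219 bits.

Distribution C has the highest entropy.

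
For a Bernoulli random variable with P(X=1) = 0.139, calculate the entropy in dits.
0.1751 dits

The binary entropy function is:
H(p) = -p log(p) - (1-p) log(1-p)

H(0.139) = -0.139 × log_10(0.139) - 0.861 × log_10(0.861)
H(0.139) = 0.1751 dits

Note: Binary entropy is maximized at p=0.5 (H=1 bit) and minimized at p=0 or p=1 (H=0).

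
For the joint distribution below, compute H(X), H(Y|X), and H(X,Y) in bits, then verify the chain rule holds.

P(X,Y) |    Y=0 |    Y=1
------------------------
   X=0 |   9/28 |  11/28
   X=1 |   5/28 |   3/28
H(X,Y) = 1.8449, H(X) = 0.8631, H(Y|X) = 0.9818 (all in bits)

Chain rule: H(X,Y) = H(X) + H(Y|X)

Left side — joint entropy directly:
H(X,Y) = -Σ p(x,y) log p(x,y) = 1.8449 bits

Right side — compute H(Y|X) from the conditional distributions:
P(X) = (5/7, 2/7), so H(X) = 0.8631 bits
H(Y|X) = Σ_x P(X=x) · H(Y|X=x):
  P(Y|X=0) = (9/20, 11/20), H(Y|X=0) = 0.9928, weight P(X=0) = 5/7
  P(Y|X=1) = (5/8, 3/8), H(Y|X=1) = 0.9544, weight P(X=1) = 2/7
H(Y|X) = 0.9818 bits

H(X) + H(Y|X) = 0.8631 + 0.9818 = 1.8449 bits

Both sides equal 1.8449 bits. ✓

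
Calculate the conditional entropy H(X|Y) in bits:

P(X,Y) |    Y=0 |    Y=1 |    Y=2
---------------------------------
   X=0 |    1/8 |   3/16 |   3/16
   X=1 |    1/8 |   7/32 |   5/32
0.9962 bits

Using the chain rule: H(X|Y) = H(X,Y) - H(Y)

First, compute H(X,Y) = 2.5537 bits

Marginal P(Y) = (1/4, 13/32, 11/32)
H(Y) = 1.5575 bits

H(X|Y) = H(X,Y) - H(Y) = 2.5537 - 1.5575 = 0.9962 bits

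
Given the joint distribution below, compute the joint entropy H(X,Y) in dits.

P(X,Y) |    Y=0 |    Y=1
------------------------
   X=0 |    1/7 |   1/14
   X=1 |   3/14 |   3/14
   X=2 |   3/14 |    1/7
0.7534 dits

Joint entropy is H(X,Y) = -Σ_{x,y} p(x,y) log p(x,y).

Summing over all non-zero entries:
H(X,Y) = -[1/7·log_10(1/7) + 1/14·log_10(1/14) + 3/14·log_10(3/14) + 3/14·log_10(3/14) + 3/14·log_10(3/14) + 1/7·log_10(1/7)]
H(X,Y) = 0.7534 dits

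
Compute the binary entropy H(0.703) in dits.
0.2642 dits

The binary entropy function is:
H(p) = -p log(p) - (1-p) log(1-p)

H(0.703) = -0.703 × log_10(0.703) - 0.297 × log_10(0.297)
H(0.703) = 0.2642 dits

Note: Binary entropy is maximized at p=0.5 (H=1 bit) and minimized at p=0 or p=1 (H=0).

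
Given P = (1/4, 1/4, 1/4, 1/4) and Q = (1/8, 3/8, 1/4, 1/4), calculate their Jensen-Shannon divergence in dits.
0.0073 dits

Jensen-Shannon divergence is:
JSD(P||Q) = 0.5 × D_KL(P||M) + 0.5 × D_KL(Q||M)
where M = 0.5 × (P + Q) is the mixture distribution.

M = 0.5 × (1/4, 1/4, 1/4, 1/4) + 0.5 × (1/8, 3/8, 1/4, 1/4) = (3/16, 5/16, 1/4, 1/4)

D_KL(P||M) = 0.0070 dits
D_KL(Q||M) = 0.0077 dits

JSD(P||Q) = 0.5 × 0.0070 + 0.5 × 0.0077 = 0.0073 dits

Unlike KL divergence, JSD is symmetric and bounded: 0 ≤ JSD ≤ log(2).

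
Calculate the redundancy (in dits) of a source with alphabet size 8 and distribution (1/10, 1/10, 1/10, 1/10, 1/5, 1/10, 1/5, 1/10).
0.0235 dits

Redundancy measures how far a source is from maximum entropy:
R = H_max - H(X)

Maximum entropy for 8 symbols: H_max = log_10(8) = 0.9031 dits
Actual entropy: H(X) = 0.8796 dits
Redundancy: R = 0.9031 - 0.8796 = 0.0235 dits

This redundancy represents potential for compression: the source could be compressed by 0.0235 dits per symbol.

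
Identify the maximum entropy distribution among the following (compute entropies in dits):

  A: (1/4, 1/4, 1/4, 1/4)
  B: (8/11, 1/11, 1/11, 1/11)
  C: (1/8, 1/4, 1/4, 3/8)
A

For a discrete distribution over n outcomes, entropy is maximized by the uniform distribution.

Computing entropies:
H(A) = 0.6021 dits
H(B) = 0.3846 dits
H(C) = 0.5737 dits

The uniform distribution (where all probabilities equal 1/4) achieves the maximum entropy of log_10(4) = 0.6021 dits.

Distribution A has the highest entropy.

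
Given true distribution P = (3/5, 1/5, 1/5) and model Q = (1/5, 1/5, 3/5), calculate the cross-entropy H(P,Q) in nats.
1.3897 nats

Cross-entropy: H(P,Q) = -Σ p(x) log q(x)

Alternatively: H(P,Q) = H(P) + D_KL(P||Q)
H(P) = 0.9503 nats
D_KL(P||Q) = 0.4394 nats

H(P,Q) = 0.9503 + 0.4394 = 1.3897 nats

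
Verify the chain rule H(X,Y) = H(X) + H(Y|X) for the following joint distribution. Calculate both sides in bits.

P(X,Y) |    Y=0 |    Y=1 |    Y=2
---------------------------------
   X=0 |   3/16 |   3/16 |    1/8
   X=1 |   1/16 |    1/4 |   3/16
H(X,Y) = 2.4835, H(X) = 1.0000, H(Y|X) = 1.4835 (all in bits)

Chain rule: H(X,Y) = H(X) + H(Y|X)

Left side — joint entropy directly:
H(X,Y) = -Σ p(x,y) log p(x,y) = 2.4835 bits

Right side — compute H(Y|X) from the conditional distributions:
P(X) = (1/2, 1/2), so H(X) = 1.0000 bits
H(Y|X) = Σ_x P(X=x) · H(Y|X=x):
  P(Y|X=0) = (3/8, 3/8, 1/4), H(Y|X=0) = 1.5613, weight P(X=0) = 1/2
  P(Y|X=1) = (1/8, 1/2, 3/8), H(Y|X=1) = 1.4056, weight P(X=1) = 1/2
H(Y|X) = 1.4835 bits

H(X) + H(Y|X) = 1.0000 + 1.4835 = 2.4835 bits

Both sides equal 2.4835 bits. ✓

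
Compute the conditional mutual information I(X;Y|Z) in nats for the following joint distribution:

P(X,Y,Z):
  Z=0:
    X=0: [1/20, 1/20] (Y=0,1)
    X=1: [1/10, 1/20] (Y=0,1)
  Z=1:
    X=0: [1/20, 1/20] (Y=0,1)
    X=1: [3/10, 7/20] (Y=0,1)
0.0037 nats

Conditional mutual information: I(X;Y|Z) = H(X|Z) + H(Y|Z) - H(X,Y|Z)

H(Z) = 0.5623
H(X,Z) = 1.0251 → H(X|Z) = 0.4628
H(Y,Z) = 1.2488 → H(Y|Z) = 0.6864
H(X,Y,Z) = 1.7078 → H(X,Y|Z) = 1.1455

I(X;Y|Z) = 0.4628 + 0.6864 - 1.1455 = 0.0037 nats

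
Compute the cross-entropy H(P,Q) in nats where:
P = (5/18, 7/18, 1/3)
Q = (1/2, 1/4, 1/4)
1.1938 nats

Cross-entropy: H(P,Q) = -Σ p(x) log q(x)

Alternatively: H(P,Q) = H(P) + D_KL(P||Q)
H(P) = 1.0893 nats
D_KL(P||Q) = 0.1044 nats

H(P,Q) = 1.0893 + 0.1044 = 1.1938 nats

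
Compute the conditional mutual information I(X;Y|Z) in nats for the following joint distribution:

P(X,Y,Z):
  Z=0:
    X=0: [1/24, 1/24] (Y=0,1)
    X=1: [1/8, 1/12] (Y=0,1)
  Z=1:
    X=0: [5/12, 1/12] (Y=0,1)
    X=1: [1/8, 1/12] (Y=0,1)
0.0222 nats

Conditional mutual information: I(X;Y|Z) = H(X|Z) + H(Y|Z) - H(X,Y|Z)

H(Z) = 0.6036
H(X,Z) = 1.2072 → H(X|Z) = 0.6036
H(Y,Z) = 1.1893 → H(Y|Z) = 0.5856
H(X,Y,Z) = 1.7707 → H(X,Y|Z) = 1.1671

I(X;Y|Z) = 0.6036 + 0.5856 - 1.1671 = 0.0222 nats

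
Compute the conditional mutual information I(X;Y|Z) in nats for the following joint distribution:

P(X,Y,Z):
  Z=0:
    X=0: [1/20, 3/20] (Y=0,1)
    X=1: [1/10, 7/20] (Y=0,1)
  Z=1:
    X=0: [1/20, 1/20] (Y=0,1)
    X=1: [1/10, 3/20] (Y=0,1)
0.0017 nats

Conditional mutual information: I(X;Y|Z) = H(X|Z) + H(Y|Z) - H(X,Y|Z)

H(Z) = 0.6474
H(X,Z) = 1.2580 → H(X|Z) = 0.6106
H(Y,Z) = 1.2376 → H(Y|Z) = 0.5902
H(X,Y,Z) = 1.8465 → H(X,Y|Z) = 1.1990

I(X;Y|Z) = 0.6106 + 0.5902 - 1.1990 = 0.0017 nats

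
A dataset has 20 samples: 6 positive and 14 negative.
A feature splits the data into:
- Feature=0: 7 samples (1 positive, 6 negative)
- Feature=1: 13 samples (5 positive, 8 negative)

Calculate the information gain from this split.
0.0494 bits

Information Gain = H(Y) - H(Y|Feature)

Before split:
P(positive) = 6/20 = 0.3000
H(Y) = 0.8813 bits

After split:
Feature=0: H = 0.5917 bits (weight = 7/20)
Feature=1: H = 0.9612 bits (weight = 13/20)
H(Y|Feature) = (7/20)×0.5917 + (13/20)×0.9612 = 0.8319 bits

Information Gain = 0.8813 - 0.8319 = 0.0494 bits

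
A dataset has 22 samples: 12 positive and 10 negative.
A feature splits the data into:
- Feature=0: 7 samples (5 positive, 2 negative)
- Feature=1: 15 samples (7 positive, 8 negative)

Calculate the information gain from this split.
0.0398 bits

Information Gain = H(Y) - H(Y|Feature)

Before split:
P(positive) = 12/22 = 0.5455
H(Y) = 0.9940 bits

After split:
Feature=0: H = 0.8631 bits (weight = 7/22)
Feature=1: H = 0.9968 bits (weight = 15/22)
H(Y|Feature) = (7/22)×0.8631 + (15/22)×0.9968 = 0.9543 bits

Information Gain = 0.9940 - 0.9543 = 0.0398 bits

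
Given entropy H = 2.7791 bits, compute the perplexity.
6.8642

Perplexity is 2^H (or exp(H) for natural log).

H = 2.7791 bits
Perplexity = 2^2.7791 = 6.8642

Interpretation: The model's uncertainty is equivalent to choosing uniformly among 6.9 options.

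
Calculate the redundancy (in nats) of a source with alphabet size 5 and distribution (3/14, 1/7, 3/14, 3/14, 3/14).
0.0111 nats

Redundancy measures how far a source is from maximum entropy:
R = H_max - H(X)

Maximum entropy for 5 symbols: H_max = log_e(5) = 1.6094 nats
Actual entropy: H(X) = 1.5984 nats
Redundancy: R = 1.6094 - 1.5984 = 0.0111 nats

This redundancy represents potential for compression: the source could be compressed by 0.0111 nats per symbol.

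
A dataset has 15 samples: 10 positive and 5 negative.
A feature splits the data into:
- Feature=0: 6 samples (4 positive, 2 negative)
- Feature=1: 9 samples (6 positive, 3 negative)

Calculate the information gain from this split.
0.0000 bits

Information Gain = H(Y) - H(Y|Feature)

Before split:
P(positive) = 10/15 = 0.6667
H(Y) = 0.9183 bits

After split:
Feature=0: H = 0.9183 bits (weight = 6/15)
Feature=1: H = 0.9183 bits (weight = 9/15)
H(Y|Feature) = (6/15)×0.9183 + (9/15)×0.9183 = 0.9183 bits

Information Gain = 0.9183 - 0.9183 = 0.0000 bits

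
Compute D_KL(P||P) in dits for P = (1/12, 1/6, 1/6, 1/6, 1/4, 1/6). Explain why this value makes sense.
0.0000 dits

KL divergence satisfies the Gibbs inequality: D_KL(P||Q) ≥ 0 for all distributions P, Q.

D_KL(P||Q) = Σ p(x) log(p(x)/q(x))
Each term is p(x) × log_10(p(x)/p(x)) = p(x) × log_10(1) = 0, so the sum is 0.
D_KL(P||Q) = 0.0000 dits

When P = Q, the KL divergence is exactly 0, as there is no 'divergence' between identical distributions.

This non-negativity is a fundamental property: relative entropy cannot be negative because it measures how different Q is from P.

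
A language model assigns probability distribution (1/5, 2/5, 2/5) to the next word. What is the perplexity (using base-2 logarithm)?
2.8717

Perplexity is 2^H (or exp(H) for natural log).

First, H = -Σ p log p = 1.5219 bits
Perplexity = 2^1.5219 = 2.8717

Interpretation: The model's uncertainty is equivalent to choosing uniformly among 2.9 options.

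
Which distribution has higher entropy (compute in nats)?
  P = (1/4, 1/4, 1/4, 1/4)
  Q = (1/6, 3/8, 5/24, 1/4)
P

Computing entropies in nats:
H(P) = 1.3863
H(Q) = 1.3398

Distribution P has higher entropy.

Intuition: The distribution closer to uniform (more spread out) has higher entropy.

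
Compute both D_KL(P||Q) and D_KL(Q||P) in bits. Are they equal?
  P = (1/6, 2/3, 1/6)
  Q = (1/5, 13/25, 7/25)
D_KL(P||Q) = 0.0704, D_KL(Q||P) = 0.0758

KL divergence is not symmetric: D_KL(P||Q) ≠ D_KL(Q||P) in general.

D_KL(P||Q) = 0.0704 bits
D_KL(Q||P) = 0.0758 bits

No, they are not equal!

This asymmetry is why KL divergence is not a true distance metric.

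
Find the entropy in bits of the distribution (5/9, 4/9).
0.9911 bits

Shannon entropy is H(X) = -Σ p(x) log p(x).

For P = (5/9, 4/9):
H = -5/9 × log_2(5/9) -4/9 × log_2(4/9)
H = 0.9911 bits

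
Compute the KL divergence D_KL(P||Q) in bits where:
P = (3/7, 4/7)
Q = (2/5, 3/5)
0.0024 bits

KL divergence: D_KL(P||Q) = Σ p(x) log(p(x)/q(x))

Computing term by term:
  x=0: 3/7 × log_2[(3/7)/(2/5)] = 3/7 × 0.0995 = 0.0427
  x=1: 4/7 × log_2[(4/7)/(3/5)] = 4/7 × -0.0704 = -0.0402

D_KL(P||Q) = 0.0024 bits

Note: KL divergence is always non-negative and equals 0 iff P = Q.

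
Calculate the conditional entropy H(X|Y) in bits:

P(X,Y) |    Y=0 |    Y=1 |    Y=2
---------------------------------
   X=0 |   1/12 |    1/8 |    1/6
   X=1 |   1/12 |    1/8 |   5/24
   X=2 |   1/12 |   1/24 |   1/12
1.5040 bits

Using the chain rule: H(X|Y) = H(X,Y) - H(Y)

First, compute H(X,Y) = 3.0383 bits

Marginal P(Y) = (1/4, 7/24, 11/24)
H(Y) = 1.5343 bits

H(X|Y) = H(X,Y) - H(Y) = 3.0383 - 1.5343 = 1.5040 bits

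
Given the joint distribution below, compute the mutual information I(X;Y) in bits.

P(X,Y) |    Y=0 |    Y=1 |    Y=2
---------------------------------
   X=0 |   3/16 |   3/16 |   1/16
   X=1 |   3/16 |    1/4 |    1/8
0.0105 bits

Mutual information: I(X;Y) = H(X) + H(Y) - H(X,Y)

Marginals:
P(X) = (7/16, 9/16), H(X) = 0.9887 bits
P(Y) = (3/8, 7/16, 3/16), H(Y) = 1.5052 bits

Joint entropy: H(X,Y) = 2.4835 bits

I(X;Y) = 0.9887 + 1.5052 - 2.4835 = 0.0105 bits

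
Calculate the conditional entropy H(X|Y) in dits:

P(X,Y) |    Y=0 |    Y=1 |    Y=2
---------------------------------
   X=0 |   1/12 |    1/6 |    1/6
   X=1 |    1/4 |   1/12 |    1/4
0.2723 dits

Using the chain rule: H(X|Y) = H(X,Y) - H(Y)

First, compute H(X,Y) = 0.7403 dits

Marginal P(Y) = (1/3, 1/4, 5/12)
H(Y) = 0.4680 dits

H(X|Y) = H(X,Y) - H(Y) = 0.7403 - 0.4680 = 0.2723 dits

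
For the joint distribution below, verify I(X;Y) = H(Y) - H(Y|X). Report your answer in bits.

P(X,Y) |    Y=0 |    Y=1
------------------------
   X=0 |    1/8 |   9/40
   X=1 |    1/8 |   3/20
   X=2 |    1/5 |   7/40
I(X;Y) = 0.0165 bits

Mutual information has multiple equivalent forms:
- I(X;Y) = H(X) - H(X|Y)
- I(X;Y) = H(Y) - H(Y|X)
- I(X;Y) = H(X) + H(Y) - H(X,Y)

Computing all quantities:
H(X) = 1.5729, H(Y) = 0.9928, H(X,Y) = 2.5492
H(X|Y) = 1.5564, H(Y|X) = 0.9763

Verification:
H(X) - H(X|Y) = 1.5729 - 1.5564 = 0.0165
H(Y) - H(Y|X) = 0.9928 - 0.9763 = 0.0165
H(X) + H(Y) - H(X,Y) = 1.5729 + 0.9928 - 2.5492 = 0.0165

All forms give I(X;Y) = 0.0165 bits. ✓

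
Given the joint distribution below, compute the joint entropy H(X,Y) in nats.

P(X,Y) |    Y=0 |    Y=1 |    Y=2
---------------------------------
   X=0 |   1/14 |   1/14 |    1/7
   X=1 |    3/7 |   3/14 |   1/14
1.5367 nats

Joint entropy is H(X,Y) = -Σ_{x,y} p(x,y) log p(x,y).

Summing over all non-zero entries:
H(X,Y) = -[1/14·log_e(1/14) + 1/14·log_e(1/14) + 1/7·log_e(1/7) + 3/7·log_e(3/7) + 3/14·log_e(3/14) + 1/14·log_e(1/14)]
H(X,Y) = 1.5367 nats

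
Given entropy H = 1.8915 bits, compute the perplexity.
3.7102

Perplexity is 2^H (or exp(H) for natural log).

H = 1.8915 bits
Perplexity = 2^1.8915 = 3.7102

Interpretation: The model's uncertainty is equivalent to choosing uniformly among 3.7 options.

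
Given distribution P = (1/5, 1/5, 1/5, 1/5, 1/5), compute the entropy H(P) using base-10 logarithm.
0.6990 dits

Shannon entropy is H(X) = -Σ p(x) log p(x).

For P = (1/5, 1/5, 1/5, 1/5, 1/5):
H = -1/5 × log_10(1/5) -1/5 × log_10(1/5) -1/5 × log_10(1/5) -1/5 × log_10(1/5) -1/5 × log_10(1/5)
H = 0.6990 dits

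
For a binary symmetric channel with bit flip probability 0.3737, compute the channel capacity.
0.0465 bits

For a binary symmetric channel (BSC) with error probability p:
Capacity C = 1 - H(p) bits per symbol

where H(p) = -p log₂(p) - (1-p) log₂(1-p) is the binary entropy function.

H(0.3737) = 0.9535 bits
C = 1 - 0.9535 = 0.0465 bits per symbol

This means we can reliably transmit up to 0.0465 bits of information per channel use.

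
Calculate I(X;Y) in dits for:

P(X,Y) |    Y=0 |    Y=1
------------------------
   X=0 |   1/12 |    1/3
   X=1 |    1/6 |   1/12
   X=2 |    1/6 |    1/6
0.0350 dits

Mutual information: I(X;Y) = H(X) + H(Y) - H(X,Y)

Marginals:
P(X) = (5/12, 1/4, 1/3), H(X) = 0.4680 dits
P(Y) = (5/12, 7/12), H(Y) = 0.2950 dits

Joint entropy: H(X,Y) = 0.7280 dits

I(X;Y) = 0.4680 + 0.2950 - 0.7280 = 0.0350 dits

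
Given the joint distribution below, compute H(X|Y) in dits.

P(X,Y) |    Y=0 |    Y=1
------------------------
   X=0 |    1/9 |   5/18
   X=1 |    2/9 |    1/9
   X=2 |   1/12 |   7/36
0.4450 dits

Using the chain rule: H(X|Y) = H(X,Y) - H(Y)

First, compute H(X,Y) = 0.7400 dits

Marginal P(Y) = (5/12, 7/12)
H(Y) = 0.2950 dits

H(X|Y) = H(X,Y) - H(Y) = 0.7400 - 0.2950 = 0.4450 dits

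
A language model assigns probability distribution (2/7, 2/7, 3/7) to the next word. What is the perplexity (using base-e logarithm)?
2.9417

Perplexity is e^H (or exp(H) for natural log).

First, H = -Σ p log p = 1.0790 nats
Perplexity = e^1.0790 = 2.9417

Interpretation: The model's uncertainty is equivalent to choosing uniformly among 2.9 options.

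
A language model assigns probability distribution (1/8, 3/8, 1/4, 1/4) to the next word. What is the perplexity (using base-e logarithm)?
3.7467

Perplexity is e^H (or exp(H) for natural log).

First, H = -Σ p log p = 1.3209 nats
Perplexity = e^1.3209 = 3.7467

Interpretation: The model's uncertainty is equivalent to choosing uniformly among 3.7 options.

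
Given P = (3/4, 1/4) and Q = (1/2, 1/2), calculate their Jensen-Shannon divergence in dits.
0.0147 dits

Jensen-Shannon divergence is:
JSD(P||Q) = 0.5 × D_KL(P||M) + 0.5 × D_KL(Q||M)
where M = 0.5 × (P + Q) is the mixture distribution.

M = 0.5 × (3/4, 1/4) + 0.5 × (1/2, 1/2) = (5/8, 3/8)

D_KL(P||M) = 0.0154 dits
D_KL(Q||M) = 0.0140 dits

JSD(P||Q) = 0.5 × 0.0154 + 0.5 × 0.0140 = 0.0147 dits

Unlike KL divergence, JSD is symmetric and bounded: 0 ≤ JSD ≤ log(2).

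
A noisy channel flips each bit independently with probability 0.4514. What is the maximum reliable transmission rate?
0.0068 bits

For a binary symmetric channel (BSC) with error probability p:
Capacity C = 1 - H(p) bits per symbol

where H(p) = -p log₂(p) - (1-p) log₂(1-p) is the binary entropy function.

H(0.4514) = 0.9932 bits
C = 1 - 0.9932 = 0.0068 bits per symbol

This means we can reliably transmit up to 0.0068 bits of information per channel use.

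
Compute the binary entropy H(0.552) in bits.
0.9922 bits

The binary entropy function is:
H(p) = -p log(p) - (1-p) log(1-p)

H(0.552) = -0.552 × log_2(0.552) - 0.448 × log_2(0.448)
H(0.552) = 0.9922 bits

Note: Binary entropy is maximized at p=0.5 (H=1 bit) and minimized at p=0 or p=1 (H=0).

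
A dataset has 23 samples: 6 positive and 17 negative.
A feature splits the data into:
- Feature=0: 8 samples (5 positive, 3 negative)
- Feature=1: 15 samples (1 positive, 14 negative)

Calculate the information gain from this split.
0.2656 bits

Information Gain = H(Y) - H(Y|Feature)

Before split:
P(positive) = 6/23 = 0.2609
H(Y) = 0.8281 bits

After split:
Feature=0: H = 0.9544 bits (weight = 8/23)
Feature=1: H = 0.3534 bits (weight = 15/23)
H(Y|Feature) = (8/23)×0.9544 + (15/23)×0.3534 = 0.5624 bits

Information Gain = 0.8281 - 0.5624 = 0.2656 bits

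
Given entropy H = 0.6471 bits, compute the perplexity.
1.5660

Perplexity is 2^H (or exp(H) for natural log).

H = 0.6471 bits
Perplexity = 2^0.6471 = 1.5660

Interpretation: The model's uncertainty is equivalent to choosing uniformly among 1.6 options.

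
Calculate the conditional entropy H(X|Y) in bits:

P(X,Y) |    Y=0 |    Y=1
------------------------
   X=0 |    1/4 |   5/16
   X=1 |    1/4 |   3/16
0.9772 bits

Using the chain rule: H(X|Y) = H(X,Y) - H(Y)

First, compute H(X,Y) = 1.9772 bits

Marginal P(Y) = (1/2, 1/2)
H(Y) = 1.0000 bits

H(X|Y) = H(X,Y) - H(Y) = 1.9772 - 1.0000 = 0.9772 bits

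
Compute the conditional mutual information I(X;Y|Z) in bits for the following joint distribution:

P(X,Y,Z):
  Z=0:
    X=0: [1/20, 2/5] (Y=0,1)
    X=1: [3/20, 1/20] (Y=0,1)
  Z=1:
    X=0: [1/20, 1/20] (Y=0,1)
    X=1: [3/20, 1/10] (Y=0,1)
0.1922 bits

Conditional mutual information: I(X;Y|Z) = H(X|Z) + H(Y|Z) - H(X,Y|Z)

H(Z) = 0.9341
H(X,Z) = 1.8150 → H(X|Z) = 0.8809
H(Y,Z) = 1.8577 → H(Y|Z) = 0.9236
H(X,Y,Z) = 2.5464 → H(X,Y|Z) = 1.6124

I(X;Y|Z) = 0.8809 + 0.9236 - 1.6124 = 0.1922 bits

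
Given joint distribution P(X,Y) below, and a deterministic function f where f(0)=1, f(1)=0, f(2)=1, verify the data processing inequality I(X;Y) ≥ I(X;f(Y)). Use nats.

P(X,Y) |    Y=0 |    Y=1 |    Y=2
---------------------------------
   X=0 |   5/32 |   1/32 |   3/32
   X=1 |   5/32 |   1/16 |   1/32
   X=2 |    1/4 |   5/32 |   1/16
I(X;Y) = 0.0408, I(X;f(Y)) = 0.0253, inequality holds: 0.0408 ≥ 0.0253

Data Processing Inequality: For any Markov chain X → Y → Z, we have I(X;Y) ≥ I(X;Z).

Here Z = f(Y) is a deterministic function of Y, forming X → Y → Z.

Original I(X;Y) = 0.0408 nats

After applying f:
P(X,Z) where Z=f(Y):
- P(X,Z=0) = P(X,Y=1)
- P(X,Z=1) = P(X,Y=0) + P(X,Y=2)

I(X;Z) = I(X;f(Y)) = 0.0253 nats

Verification: 0.0408 ≥ 0.0253 ✓

Information cannot be created by processing; the function f can only lose information about X.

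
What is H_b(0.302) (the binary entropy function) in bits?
0.8837 bits

The binary entropy function is:
H(p) = -p log(p) - (1-p) log(1-p)

H(0.302) = -0.302 × log_2(0.302) - 0.698 × log_2(0.698)
H(0.302) = 0.8837 bits

Note: Binary entropy is maximized at p=0.5 (H=1 bit) and minimized at p=0 or p=1 (H=0).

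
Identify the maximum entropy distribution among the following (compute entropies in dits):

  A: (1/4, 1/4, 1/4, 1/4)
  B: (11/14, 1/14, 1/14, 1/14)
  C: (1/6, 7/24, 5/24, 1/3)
A

For a discrete distribution over n outcomes, entropy is maximized by the uniform distribution.

Computing entropies:
H(A) = 0.6021 dits
H(B) = 0.3279 dits
H(C) = 0.5867 dits

The uniform distribution (where all probabilities equal 1/4) achieves the maximum entropy of log_10(4) = 0.6021 dits.

Distribution A has the highest entropy.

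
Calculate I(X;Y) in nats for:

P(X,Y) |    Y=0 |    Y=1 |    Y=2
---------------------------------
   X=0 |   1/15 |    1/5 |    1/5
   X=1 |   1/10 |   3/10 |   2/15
0.0179 nats

Mutual information: I(X;Y) = H(X) + H(Y) - H(X,Y)

Marginals:
P(X) = (7/15, 8/15), H(X) = 0.6909 nats
P(Y) = (1/6, 1/2, 1/3), H(Y) = 1.0114 nats

Joint entropy: H(X,Y) = 1.6844 nats

I(X;Y) = 0.6909 + 1.0114 - 1.6844 = 0.0179 nats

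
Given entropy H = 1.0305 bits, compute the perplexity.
2.0427

Perplexity is 2^H (or exp(H) for natural log).

H = 1.0305 bits
Perplexity = 2^1.0305 = 2.0427

Interpretation: The model's uncertainty is equivalent to choosing uniformly among 2.0 options.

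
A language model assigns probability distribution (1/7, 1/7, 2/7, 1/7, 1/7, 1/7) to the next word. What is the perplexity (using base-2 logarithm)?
5.7423

Perplexity is 2^H (or exp(H) for natural log).

First, H = -Σ p log p = 2.5216 bits
Perplexity = 2^2.5216 = 5.7423

Interpretation: The model's uncertainty is equivalent to choosing uniformly among 5.7 options.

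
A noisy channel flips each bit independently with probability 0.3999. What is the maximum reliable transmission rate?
0.0291 bits

For a binary symmetric channel (BSC) with error probability p:
Capacity C = 1 - H(p) bits per symbol

where H(p) = -p log₂(p) - (1-p) log₂(1-p) is the binary entropy function.

H(0.3999) = 0.9709 bits
C = 1 - 0.9709 = 0.0291 bits per symbol

This means we can reliably transmit up to 0.0291 bits of information per channel use.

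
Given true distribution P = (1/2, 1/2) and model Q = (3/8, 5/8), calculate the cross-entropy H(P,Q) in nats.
0.7254 nats

Cross-entropy: H(P,Q) = -Σ p(x) log q(x)

Alternatively: H(P,Q) = H(P) + D_KL(P||Q)
H(P) = 0.6931 nats
D_KL(P||Q) = 0.0323 nats

H(P,Q) = 0.6931 + 0.0323 = 0.7254 nats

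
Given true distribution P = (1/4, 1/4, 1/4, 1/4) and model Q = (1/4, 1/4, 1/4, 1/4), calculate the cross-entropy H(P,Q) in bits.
2.0000 bits

Cross-entropy: H(P,Q) = -Σ p(x) log q(x)

Alternatively: H(P,Q) = H(P) + D_KL(P||Q)
H(P) = 2.0000 bits
D_KL(P||Q) = 0.0000 bits

H(P,Q) = 2.0000 + 0.0000 = 2.0000 bits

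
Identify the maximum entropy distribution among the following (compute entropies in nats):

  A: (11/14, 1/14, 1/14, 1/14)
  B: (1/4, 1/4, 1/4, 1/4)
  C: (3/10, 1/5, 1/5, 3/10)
B

For a discrete distribution over n outcomes, entropy is maximized by the uniform distribution.

Computing entropies:
H(A) = 0.7550 nats
H(B) = 1.3863 nats
H(C) = 1.3662 nats

The uniform distribution (where all probabilities equal 1/4) achieves the maximum entropy of log_e(4) = 1.3863 nats.

Distribution B has the highest entropy.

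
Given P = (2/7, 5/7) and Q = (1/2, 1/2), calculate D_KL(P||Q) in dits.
0.0412 dits

KL divergence: D_KL(P||Q) = Σ p(x) log(p(x)/q(x))

Computing term by term:
  x=0: 2/7 × log_10[(2/7)/(1/2)] = 2/7 × -0.2430 = -0.0694
  x=1: 5/7 × log_10[(5/7)/(1/2)] = 5/7 × 0.1549 = 0.1106

D_KL(P||Q) = 0.0412 dits

Note: KL divergence is always non-negative and equals 0 iff P = Q.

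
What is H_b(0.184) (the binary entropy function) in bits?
0.6887 bits

The binary entropy function is:
H(p) = -p log(p) - (1-p) log(1-p)

H(0.184) = -0.184 × log_2(0.184) - 0.816 × log_2(0.816)
H(0.184) = 0.6887 bits

Note: Binary entropy is maximized at p=0.5 (H=1 bit) and minimized at p=0 or p=1 (H=0).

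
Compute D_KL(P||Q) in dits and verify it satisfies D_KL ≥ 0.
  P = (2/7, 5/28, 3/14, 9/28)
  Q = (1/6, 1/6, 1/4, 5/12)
0.0217 dits

KL divergence satisfies the Gibbs inequality: D_KL(P||Q) ≥ 0 for all distributions P, Q.

D_KL(P||Q) = Σ p(x) log(p(x)/q(x))
Term by term:
  x=0: 2/7 × log_10[(2/7)/(1/6)] = 0.0669
  x=1: 5/28 × log_10[(5/28)/(1/6)] = 0.0054
  x=2: 3/14 × log_10[(3/14)/(1/4)] = -0.0143
  x=3: 9/28 × log_10[(9/28)/(5/12)] = -0.0362
D_KL(P||Q) = 0.0217 dits

D_KL(P||Q) = 0.0217 ≥ 0 ✓

This non-negativity is a fundamental property: relative entropy cannot be negative because it measures how different Q is from P.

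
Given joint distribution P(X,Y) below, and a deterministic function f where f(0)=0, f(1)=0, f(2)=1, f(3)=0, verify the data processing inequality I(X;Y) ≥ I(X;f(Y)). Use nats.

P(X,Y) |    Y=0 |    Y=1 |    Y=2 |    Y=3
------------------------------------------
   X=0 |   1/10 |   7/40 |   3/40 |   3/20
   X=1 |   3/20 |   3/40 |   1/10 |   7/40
I(X;Y) = 0.0284, I(X;f(Y)) = 0.0022, inequality holds: 0.0284 ≥ 0.0022

Data Processing Inequality: For any Markov chain X → Y → Z, we have I(X;Y) ≥ I(X;Z).

Here Z = f(Y) is a deterministic function of Y, forming X → Y → Z.

Original I(X;Y) = 0.0284 nats

After applying f:
P(X,Z) where Z=f(Y):
- P(X,Z=0) = P(X,Y=0) + P(X,Y=1) + P(X,Y=3)
- P(X,Z=1) = P(X,Y=2)

I(X;Z) = I(X;f(Y)) = 0.0022 nats

Verification: 0.0284 ≥ 0.0022 ✓

Information cannot be created by processing; the function f can only lose information about X.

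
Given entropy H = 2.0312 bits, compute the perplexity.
4.0874

Perplexity is 2^H (or exp(H) for natural log).

H = 2.0312 bits
Perplexity = 2^2.0312 = 4.0874

Interpretation: The model's uncertainty is equivalent to choosing uniformly among 4.1 options.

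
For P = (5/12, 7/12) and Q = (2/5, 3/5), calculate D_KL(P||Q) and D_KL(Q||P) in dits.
D_KL(P||Q) = 0.0003, D_KL(Q||P) = 0.0002

KL divergence is not symmetric: D_KL(P||Q) ≠ D_KL(Q||P) in general.

D_KL(P||Q) = 0.0003 dits
D_KL(Q||P) = 0.0002 dits

No, they are not equal!

This asymmetry is why KL divergence is not a true distance metric.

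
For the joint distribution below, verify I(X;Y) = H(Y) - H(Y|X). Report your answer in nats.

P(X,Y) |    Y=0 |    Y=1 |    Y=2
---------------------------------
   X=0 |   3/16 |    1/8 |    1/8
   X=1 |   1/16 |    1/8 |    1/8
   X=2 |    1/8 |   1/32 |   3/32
I(X;Y) = 0.0463 nats

Mutual information has multiple equivalent forms:
- I(X;Y) = H(X) - H(X|Y)
- I(X;Y) = H(Y) - H(Y|X)
- I(X;Y) = H(X) + H(Y) - H(X,Y)

Computing all quantities:
H(X) = 1.0717, H(Y) = 1.0916, H(X,Y) = 2.1170
H(X|Y) = 1.0254, H(Y|X) = 1.0453

Verification:
H(X) - H(X|Y) = 1.0717 - 1.0254 = 0.0463
H(Y) - H(Y|X) = 1.0916 - 1.0453 = 0.0463
H(X) + H(Y) - H(X,Y) = 1.0717 + 1.0916 - 2.1170 = 0.0463

All forms give I(X;Y) = 0.0463 nats. ✓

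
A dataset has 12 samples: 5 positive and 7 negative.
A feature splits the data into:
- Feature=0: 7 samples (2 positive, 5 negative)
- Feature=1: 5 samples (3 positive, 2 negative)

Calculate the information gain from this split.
0.0718 bits

Information Gain = H(Y) - H(Y|Feature)

Before split:
P(positive) = 5/12 = 0.4167
H(Y) = 0.9799 bits

After split:
Feature=0: H = 0.8631 bits (weight = 7/12)
Feature=1: H = 0.9710 bits (weight = 5/12)
H(Y|Feature) = (7/12)×0.8631 + (5/12)×0.9710 = 0.9080 bits

Information Gain = 0.9799 - 0.9080 = 0.0718 bits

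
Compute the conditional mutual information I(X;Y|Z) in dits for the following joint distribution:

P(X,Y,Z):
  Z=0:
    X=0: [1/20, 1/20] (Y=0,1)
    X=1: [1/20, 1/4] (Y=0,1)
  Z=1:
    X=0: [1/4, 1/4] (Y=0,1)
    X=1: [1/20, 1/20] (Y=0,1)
0.0089 dits

Conditional mutual information: I(X;Y|Z) = H(X|Z) + H(Y|Z) - H(X,Y|Z)

H(Z) = 0.2923
H(X,Z) = 0.5074 → H(X|Z) = 0.2151
H(Y,Z) = 0.5706 → H(Y|Z) = 0.2783
H(X,Y,Z) = 0.7768 → H(X,Y|Z) = 0.4845

I(X;Y|Z) = 0.2151 + 0.2783 - 0.4845 = 0.0089 dits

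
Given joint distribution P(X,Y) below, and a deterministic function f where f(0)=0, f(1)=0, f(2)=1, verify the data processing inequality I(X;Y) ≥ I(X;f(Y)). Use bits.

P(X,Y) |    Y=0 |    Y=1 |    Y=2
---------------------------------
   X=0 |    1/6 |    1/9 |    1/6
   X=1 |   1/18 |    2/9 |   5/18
I(X;Y) = 0.0805, I(X;f(Y)) = 0.0113, inequality holds: 0.0805 ≥ 0.0113

Data Processing Inequality: For any Markov chain X → Y → Z, we have I(X;Y) ≥ I(X;Z).

Here Z = f(Y) is a deterministic function of Y, forming X → Y → Z.

Original I(X;Y) = 0.0805 bits

After applying f:
P(X,Z) where Z=f(Y):
- P(X,Z=0) = P(X,Y=0) + P(X,Y=1)
- P(X,Z=1) = P(X,Y=2)

I(X;Z) = I(X;f(Y)) = 0.0113 bits

Verification: 0.0805 ≥ 0.0113 ✓

Information cannot be created by processing; the function f can only lose information about X.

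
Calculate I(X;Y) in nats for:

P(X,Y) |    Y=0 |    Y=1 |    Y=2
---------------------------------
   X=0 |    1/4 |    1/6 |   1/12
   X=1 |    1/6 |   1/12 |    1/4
0.0662 nats

Mutual information: I(X;Y) = H(X) + H(Y) - H(X,Y)

Marginals:
P(X) = (1/2, 1/2), H(X) = 0.6931 nats
P(Y) = (5/12, 1/4, 1/3), H(Y) = 1.0776 nats

Joint entropy: H(X,Y) = 1.7046 nats

I(X;Y) = 0.6931 + 1.0776 - 1.7046 = 0.0662 nats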